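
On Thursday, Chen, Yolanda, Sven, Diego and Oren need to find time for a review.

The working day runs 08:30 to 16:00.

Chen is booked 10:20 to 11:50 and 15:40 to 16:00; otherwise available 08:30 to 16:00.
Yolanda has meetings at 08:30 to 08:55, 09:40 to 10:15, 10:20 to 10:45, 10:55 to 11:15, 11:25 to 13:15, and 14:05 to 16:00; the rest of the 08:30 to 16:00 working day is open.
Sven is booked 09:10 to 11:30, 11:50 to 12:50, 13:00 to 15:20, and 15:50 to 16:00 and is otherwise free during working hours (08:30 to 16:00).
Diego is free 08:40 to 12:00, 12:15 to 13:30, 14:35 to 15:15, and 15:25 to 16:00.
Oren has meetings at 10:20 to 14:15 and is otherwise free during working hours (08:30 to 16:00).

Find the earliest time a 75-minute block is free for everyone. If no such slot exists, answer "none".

none

Chen free within 08:30–16:00: 08:30–10:20, 11:50–15:40.
Yolanda free within 08:30–16:00: 08:55–09:40, 10:15–10:20, 10:45–10:55, 11:15–11:25, 13:15–14:05.
Sven free within 08:30–16:00: 08:30–09:10, 11:30–11:50, 12:50–13:00, 15:20–15:50.
Oren free within 08:30–16:00: 08:30–10:20, 14:15–16:00.
Chen ∩ Yolanda: 08:55–09:40, 10:15–10:20, 13:15–14:05.
Chen ∩ Yolanda ∩ Sven: 08:55–09:10.
Chen ∩ Yolanda ∩ Sven ∩ Diego: 08:55–09:10.
Chen ∩ Yolanda ∩ Sven ∩ Diego ∩ Oren: 08:55–09:10.
Windows ≥ 75 min: (none).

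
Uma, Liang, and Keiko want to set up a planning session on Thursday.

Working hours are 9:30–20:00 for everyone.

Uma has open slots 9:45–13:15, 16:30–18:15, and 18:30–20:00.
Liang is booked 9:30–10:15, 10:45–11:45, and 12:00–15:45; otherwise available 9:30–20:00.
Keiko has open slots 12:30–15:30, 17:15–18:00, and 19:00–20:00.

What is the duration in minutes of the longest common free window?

60 minutes

Liang free within 09:30–20:00: 10:15–10:45, 11:45–12:00, 15:45–20:00.
Uma ∩ Liang: 10:15–10:45, 11:45–12:00, 16:30–18:15, 18:30–20:00.
Uma ∩ Liang ∩ Keiko: 17:15–18:00, 19:00–20:00.
Common window lengths: 45, 60 min; longest is 60.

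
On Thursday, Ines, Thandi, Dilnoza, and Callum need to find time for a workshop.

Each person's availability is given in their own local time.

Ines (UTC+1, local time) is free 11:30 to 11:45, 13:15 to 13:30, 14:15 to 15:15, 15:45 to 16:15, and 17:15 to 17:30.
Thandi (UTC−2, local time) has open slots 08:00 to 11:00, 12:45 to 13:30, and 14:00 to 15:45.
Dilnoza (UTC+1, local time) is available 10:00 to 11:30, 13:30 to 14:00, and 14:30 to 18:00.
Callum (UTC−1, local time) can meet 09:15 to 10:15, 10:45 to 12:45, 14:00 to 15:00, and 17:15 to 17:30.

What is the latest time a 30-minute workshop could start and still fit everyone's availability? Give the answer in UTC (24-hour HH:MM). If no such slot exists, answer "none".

Ines → UTC: 10:30–10:45, 12:15–12:30, 13:15–14:15, 14:45–15:15, 16:15–16:30.
Thandi → UTC: 10:00–13:00, 14:45–15:30, 16:00–17:45.
Dilnoza → UTC: 09:00–10:30, 12:30–13:00, 13:30–17:00.
Callum → UTC: 10:15–11:15, 11:45–13:45, 15:00–16:00, 18:15–18:30.
Ines ∩ Thandi: 10:30–10:45, 12:15–12:30, 14:45–15:15, 16:15–16:30.
Ines ∩ Thandi ∩ Dilnoza: 14:45–15:15, 16:15–16:30.
Ines ∩ Thandi ∩ Dilnoza ∩ Callum: 15:00–15:15.
Windows ≥ 30 min: (none).

none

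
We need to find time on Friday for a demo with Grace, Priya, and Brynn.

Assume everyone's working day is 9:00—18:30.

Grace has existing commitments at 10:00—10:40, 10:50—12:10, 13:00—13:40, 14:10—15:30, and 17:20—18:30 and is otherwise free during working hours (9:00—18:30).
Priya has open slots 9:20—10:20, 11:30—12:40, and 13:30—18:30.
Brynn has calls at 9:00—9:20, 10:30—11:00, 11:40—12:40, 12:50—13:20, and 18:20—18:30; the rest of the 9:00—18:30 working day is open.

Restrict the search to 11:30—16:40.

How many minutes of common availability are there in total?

Grace free within 09:00–18:30: 09:00–10:00, 10:40–10:50, 12:10–13:00, 13:40–14:10, 15:30–17:20.
Brynn free within 09:00–18:30: 09:20–10:30, 11:00–11:40, 12:40–12:50, 13:20–18:20.
Grace ∩ Priya: 09:20–10:00, 12:10–12:40, 13:40–14:10, 15:30–17:20.
Grace ∩ Priya ∩ Brynn: 09:20–10:00, 13:40–14:10, 15:30–17:20.
Restricted to 11:30–16:40: 13:40–14:10, 15:30–16:40.
Total common minutes: 30 + 70 = 100.

100 minutes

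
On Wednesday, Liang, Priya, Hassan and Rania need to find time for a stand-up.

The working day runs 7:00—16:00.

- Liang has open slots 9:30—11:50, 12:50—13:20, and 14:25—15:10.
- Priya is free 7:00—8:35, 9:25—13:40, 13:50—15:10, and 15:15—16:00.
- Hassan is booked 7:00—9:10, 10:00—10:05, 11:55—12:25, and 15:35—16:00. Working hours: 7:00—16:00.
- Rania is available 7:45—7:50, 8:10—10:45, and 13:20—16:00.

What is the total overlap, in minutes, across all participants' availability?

Hassan free within 07:00–16:00: 09:10–10:00, 10:05–11:55, 12:25–15:35.
Liang ∩ Priya: 09:30–11:50, 12:50–13:20, 14:25–15:10.
Liang ∩ Priya ∩ Hassan: 09:30–10:00, 10:05–11:50, 12:50–13:20, 14:25–15:10.
Liang ∩ Priya ∩ Hassan ∩ Rania: 09:30–10:00, 10:05–10:45, 14:25–15:10.
Total common minutes: 30 + 40 + 45 = 115.

115 minutes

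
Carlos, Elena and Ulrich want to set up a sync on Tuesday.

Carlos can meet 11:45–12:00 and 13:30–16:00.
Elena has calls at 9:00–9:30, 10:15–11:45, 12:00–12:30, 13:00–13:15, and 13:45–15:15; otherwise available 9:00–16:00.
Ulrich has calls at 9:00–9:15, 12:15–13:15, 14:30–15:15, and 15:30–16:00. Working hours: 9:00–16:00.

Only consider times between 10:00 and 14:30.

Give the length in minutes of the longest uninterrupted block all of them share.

15 minutes

Elena free within 09:00–16:00: 09:30–10:15, 11:45–12:00, 12:30–13:00, 13:15–13:45, 15:15–16:00.
Ulrich free within 09:00–16:00: 09:15–12:15, 13:15–14:30, 15:15–15:30.
Carlos ∩ Elena: 11:45–12:00, 13:30–13:45, 15:15–16:00.
Carlos ∩ Elena ∩ Ulrich: 11:45–12:00, 13:30–13:45, 15:15–15:30.
Restricted to 10:00–14:30: 11:45–12:00, 13:30–13:45.
Common window lengths: 15, 15 min; longest is 15.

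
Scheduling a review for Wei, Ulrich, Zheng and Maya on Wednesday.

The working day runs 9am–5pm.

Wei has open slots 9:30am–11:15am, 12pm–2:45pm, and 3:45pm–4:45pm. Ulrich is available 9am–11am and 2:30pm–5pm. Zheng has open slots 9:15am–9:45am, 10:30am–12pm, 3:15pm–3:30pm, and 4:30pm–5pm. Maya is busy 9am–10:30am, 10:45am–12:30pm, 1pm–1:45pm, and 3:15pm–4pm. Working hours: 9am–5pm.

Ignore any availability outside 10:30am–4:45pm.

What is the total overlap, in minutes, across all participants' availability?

30 minutes

Maya free within 09:00–17:00: 10:30–10:45, 12:30–13:00, 13:45–15:15, 16:00–17:00.
Wei ∩ Ulrich: 09:30–11:00, 14:30–14:45, 15:45–16:45.
Wei ∩ Ulrich ∩ Zheng: 09:30–09:45, 10:30–11:00, 16:30–16:45.
Wei ∩ Ulrich ∩ Zheng ∩ Maya: 10:30–10:45, 16:30–16:45.
Restricted to 10:30–16:45: 10:30–10:45, 16:30–16:45.
Total common minutes: 15 + 15 = 30.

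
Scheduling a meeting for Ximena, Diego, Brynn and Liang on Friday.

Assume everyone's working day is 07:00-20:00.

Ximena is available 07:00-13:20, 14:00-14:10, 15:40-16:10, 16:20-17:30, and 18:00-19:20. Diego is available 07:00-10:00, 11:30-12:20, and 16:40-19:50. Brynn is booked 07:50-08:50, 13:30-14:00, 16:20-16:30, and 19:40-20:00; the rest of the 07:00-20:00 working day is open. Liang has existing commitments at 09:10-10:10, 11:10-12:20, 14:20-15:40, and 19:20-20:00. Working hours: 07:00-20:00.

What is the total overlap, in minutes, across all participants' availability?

200 minutes

Brynn free within 07:00–20:00: 07:00–07:50, 08:50–13:30, 14:00–16:20, 16:30–19:40.
Liang free within 07:00–20:00: 07:00–09:10, 10:10–11:10, 12:20–14:20, 15:40–19:20.
Ximena ∩ Diego: 07:00–10:00, 11:30–12:20, 16:40–17:30, 18:00–19:20.
Ximena ∩ Diego ∩ Brynn: 07:00–07:50, 08:50–10:00, 11:30–12:20, 16:40–17:30, 18:00–19:20.
Ximena ∩ Diego ∩ Brynn ∩ Liang: 07:00–07:50, 08:50–09:10, 16:40–17:30, 18:00–19:20.
Total common minutes: 50 + 20 + 50 + 80 = 200.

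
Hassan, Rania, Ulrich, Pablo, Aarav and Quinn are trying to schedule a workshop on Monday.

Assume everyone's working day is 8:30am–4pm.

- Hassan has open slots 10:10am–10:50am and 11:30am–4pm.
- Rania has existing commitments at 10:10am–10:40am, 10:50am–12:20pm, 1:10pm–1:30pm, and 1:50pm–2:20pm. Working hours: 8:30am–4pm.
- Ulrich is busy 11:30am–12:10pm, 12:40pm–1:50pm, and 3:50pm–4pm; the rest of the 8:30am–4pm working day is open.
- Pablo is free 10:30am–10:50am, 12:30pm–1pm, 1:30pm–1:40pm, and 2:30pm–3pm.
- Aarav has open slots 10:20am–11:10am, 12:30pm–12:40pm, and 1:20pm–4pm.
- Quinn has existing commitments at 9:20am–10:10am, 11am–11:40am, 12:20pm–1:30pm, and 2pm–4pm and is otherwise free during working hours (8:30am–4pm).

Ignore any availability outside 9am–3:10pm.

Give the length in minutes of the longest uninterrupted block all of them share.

10 minutes

Rania free within 08:30–16:00: 08:30–10:10, 10:40–10:50, 12:20–13:10, 13:30–13:50, 14:20–16:00.
Ulrich free within 08:30–16:00: 08:30–11:30, 12:10–12:40, 13:50–15:50.
Quinn free within 08:30–16:00: 08:30–09:20, 10:10–11:00, 11:40–12:20, 13:30–14:00.
Hassan ∩ Rania: 10:40–10:50, 12:20–13:10, 13:30–13:50, 14:20–16:00.
Hassan ∩ Rania ∩ Ulrich: 10:40–10:50, 12:20–12:40, 14:20–15:50.
Hassan ∩ Rania ∩ Ulrich ∩ Pablo: 10:40–10:50, 12:30–12:40, 14:30–15:00.
Hassan ∩ Rania ∩ Ulrich ∩ Pablo ∩ Aarav: 10:40–10:50, 12:30–12:40, 14:30–15:00.
Hassan ∩ Rania ∩ Ulrich ∩ Pablo ∩ Aarav ∩ Quinn: 10:40–10:50.
Restricted to 09:00–15:10: 10:40–10:50.
Single common window of 10 minutes.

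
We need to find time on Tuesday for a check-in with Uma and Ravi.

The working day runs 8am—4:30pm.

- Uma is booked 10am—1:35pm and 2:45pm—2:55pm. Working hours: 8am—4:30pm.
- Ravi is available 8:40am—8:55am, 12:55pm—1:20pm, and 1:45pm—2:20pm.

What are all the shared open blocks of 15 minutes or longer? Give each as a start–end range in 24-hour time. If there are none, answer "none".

08:40–08:55, 13:45–14:20

Uma free within 08:00–16:30: 08:00–10:00, 13:35–14:45, 14:55–16:30.
Uma ∩ Ravi: 08:40–08:55, 13:45–14:20.
Windows ≥ 15 min: 08:40–08:55, 13:45–14:20.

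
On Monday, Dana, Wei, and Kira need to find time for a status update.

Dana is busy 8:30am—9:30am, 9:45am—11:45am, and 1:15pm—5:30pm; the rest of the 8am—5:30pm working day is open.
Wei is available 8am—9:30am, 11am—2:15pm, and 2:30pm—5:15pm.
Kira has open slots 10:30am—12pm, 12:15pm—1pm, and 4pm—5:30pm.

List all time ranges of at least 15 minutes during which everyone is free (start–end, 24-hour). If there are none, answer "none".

11:45–12:00, 12:15–13:00

Dana free within 08:00–17:30: 08:00–08:30, 09:30–09:45, 11:45–13:15.
Dana ∩ Wei: 08:00–08:30, 11:45–13:15.
Dana ∩ Wei ∩ Kira: 11:45–12:00, 12:15–13:00.
Windows ≥ 15 min: 11:45–12:00, 12:15–13:00.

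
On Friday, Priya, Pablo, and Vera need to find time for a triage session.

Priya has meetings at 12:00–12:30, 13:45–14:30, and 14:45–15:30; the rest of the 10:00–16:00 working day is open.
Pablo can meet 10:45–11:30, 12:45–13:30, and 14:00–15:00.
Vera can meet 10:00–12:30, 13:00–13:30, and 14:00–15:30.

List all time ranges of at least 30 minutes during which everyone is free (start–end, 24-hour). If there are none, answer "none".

Priya free within 10:00–16:00: 10:00–12:00, 12:30–13:45, 14:30–14:45, 15:30–16:00.
Priya ∩ Pablo: 10:45–11:30, 12:45–13:30, 14:30–14:45.
Priya ∩ Pablo ∩ Vera: 10:45–11:30, 13:00–13:30, 14:30–14:45.
Windows ≥ 30 min: 10:45–11:30, 13:00–13:30.

10:45–11:30, 13:00–13:30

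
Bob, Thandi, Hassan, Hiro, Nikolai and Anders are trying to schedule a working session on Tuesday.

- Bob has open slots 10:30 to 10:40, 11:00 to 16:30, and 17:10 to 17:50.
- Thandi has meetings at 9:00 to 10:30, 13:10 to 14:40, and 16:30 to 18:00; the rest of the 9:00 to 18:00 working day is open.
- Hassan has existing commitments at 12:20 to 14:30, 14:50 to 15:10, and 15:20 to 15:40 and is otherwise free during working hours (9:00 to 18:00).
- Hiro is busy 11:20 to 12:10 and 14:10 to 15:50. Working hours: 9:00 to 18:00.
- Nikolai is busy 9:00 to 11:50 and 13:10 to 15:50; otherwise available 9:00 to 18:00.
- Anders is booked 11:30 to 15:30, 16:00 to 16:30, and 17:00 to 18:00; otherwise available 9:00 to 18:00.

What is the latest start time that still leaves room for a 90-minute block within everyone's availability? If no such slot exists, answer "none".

Thandi free within 09:00–18:00: 10:30–13:10, 14:40–16:30.
Hassan free within 09:00–18:00: 09:00–12:20, 14:30–14:50, 15:10–15:20, 15:40–18:00.
Hiro free within 09:00–18:00: 09:00–11:20, 12:10–14:10, 15:50–18:00.
Nikolai free within 09:00–18:00: 11:50–13:10, 15:50–18:00.
Anders free within 09:00–18:00: 09:00–11:30, 15:30–16:00, 16:30–17:00.
Bob ∩ Thandi: 10:30–10:40, 11:00–13:10, 14:40–16:30.
Bob ∩ Thandi ∩ Hassan: 10:30–10:40, 11:00–12:20, 14:40–14:50, 15:10–15:20, 15:40–16:30.
Bob ∩ Thandi ∩ Hassan ∩ Hiro: 10:30–10:40, 11:00–11:20, 12:10–12:20, 15:50–16:30.
Bob ∩ Thandi ∩ Hassan ∩ Hiro ∩ Nikolai: 12:10–12:20, 15:50–16:30.
Bob ∩ Thandi ∩ Hassan ∩ Hiro ∩ Nikolai ∩ Anders: 15:50–16:00.
Windows ≥ 90 min: (none).

none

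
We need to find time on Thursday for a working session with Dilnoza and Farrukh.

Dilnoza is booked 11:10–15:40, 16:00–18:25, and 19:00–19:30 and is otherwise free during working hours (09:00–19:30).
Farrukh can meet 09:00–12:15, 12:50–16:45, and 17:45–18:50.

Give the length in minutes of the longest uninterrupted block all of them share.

130 minutes

Dilnoza free within 09:00–19:30: 09:00–11:10, 15:40–16:00, 18:25–19:00.
Dilnoza ∩ Farrukh: 09:00–11:10, 15:40–16:00, 18:25–18:50.
Common window lengths: 130, 20, 25 min; longest is 130.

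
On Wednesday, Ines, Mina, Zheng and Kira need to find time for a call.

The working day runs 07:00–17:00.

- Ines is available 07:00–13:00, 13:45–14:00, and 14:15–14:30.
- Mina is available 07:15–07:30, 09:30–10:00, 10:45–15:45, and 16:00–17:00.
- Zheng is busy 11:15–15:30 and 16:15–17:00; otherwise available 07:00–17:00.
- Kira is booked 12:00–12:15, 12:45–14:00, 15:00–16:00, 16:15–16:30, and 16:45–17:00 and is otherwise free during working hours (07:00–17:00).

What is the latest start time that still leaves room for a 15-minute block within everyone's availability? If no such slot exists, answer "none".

11:00

Zheng free within 07:00–17:00: 07:00–11:15, 15:30–16:15.
Kira free within 07:00–17:00: 07:00–12:00, 12:15–12:45, 14:00–15:00, 16:00–16:15, 16:30–16:45.
Ines ∩ Mina: 07:15–07:30, 09:30–10:00, 10:45–13:00, 13:45–14:00, 14:15–14:30.
Ines ∩ Mina ∩ Zheng: 07:15–07:30, 09:30–10:00, 10:45–11:15.
Ines ∩ Mina ∩ Zheng ∩ Kira: 07:15–07:30, 09:30–10:00, 10:45–11:15.
Windows ≥ 15 min: 07:15–07:30, 09:30–10:00, 10:45–11:15.
Latest start in the last window 10:45–11:15 is 11:15 − 15 min = 11:00.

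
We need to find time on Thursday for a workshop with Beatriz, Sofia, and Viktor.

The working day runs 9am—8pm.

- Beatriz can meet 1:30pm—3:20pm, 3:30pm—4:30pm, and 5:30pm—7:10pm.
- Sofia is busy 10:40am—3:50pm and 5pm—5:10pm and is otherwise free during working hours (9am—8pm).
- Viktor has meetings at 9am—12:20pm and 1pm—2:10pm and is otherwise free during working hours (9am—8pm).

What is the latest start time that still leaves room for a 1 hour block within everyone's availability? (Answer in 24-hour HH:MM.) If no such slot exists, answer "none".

18:10

Sofia free within 09:00–20:00: 09:00–10:40, 15:50–17:00, 17:10–20:00.
Viktor free within 09:00–20:00: 12:20–13:00, 14:10–20:00.
Beatriz ∩ Sofia: 15:50–16:30, 17:30–19:10.
Beatriz ∩ Sofia ∩ Viktor: 15:50–16:30, 17:30–19:10.
Windows ≥ 60 min: 17:30–19:10.
Latest start in the last window 17:30–19:10 is 19:10 − 60 min = 18:10.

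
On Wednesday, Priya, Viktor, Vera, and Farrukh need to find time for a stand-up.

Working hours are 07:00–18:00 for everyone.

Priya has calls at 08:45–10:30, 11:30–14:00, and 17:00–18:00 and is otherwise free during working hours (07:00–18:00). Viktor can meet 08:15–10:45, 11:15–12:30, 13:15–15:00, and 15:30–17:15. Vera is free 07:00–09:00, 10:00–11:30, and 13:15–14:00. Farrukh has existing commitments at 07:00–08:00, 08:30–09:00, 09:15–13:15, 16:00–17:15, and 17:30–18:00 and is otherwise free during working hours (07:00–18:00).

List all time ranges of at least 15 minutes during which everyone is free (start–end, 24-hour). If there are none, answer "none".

08:15–08:30

Priya free within 07:00–18:00: 07:00–08:45, 10:30–11:30, 14:00–17:00.
Farrukh free within 07:00–18:00: 08:00–08:30, 09:00–09:15, 13:15–16:00, 17:15–17:30.
Priya ∩ Viktor: 08:15–08:45, 10:30–10:45, 11:15–11:30, 14:00–15:00, 15:30–17:00.
Priya ∩ Viktor ∩ Vera: 08:15–08:45, 10:30–10:45, 11:15–11:30.
Priya ∩ Viktor ∩ Vera ∩ Farrukh: 08:15–08:30.
Windows ≥ 15 min: 08:15–08:30.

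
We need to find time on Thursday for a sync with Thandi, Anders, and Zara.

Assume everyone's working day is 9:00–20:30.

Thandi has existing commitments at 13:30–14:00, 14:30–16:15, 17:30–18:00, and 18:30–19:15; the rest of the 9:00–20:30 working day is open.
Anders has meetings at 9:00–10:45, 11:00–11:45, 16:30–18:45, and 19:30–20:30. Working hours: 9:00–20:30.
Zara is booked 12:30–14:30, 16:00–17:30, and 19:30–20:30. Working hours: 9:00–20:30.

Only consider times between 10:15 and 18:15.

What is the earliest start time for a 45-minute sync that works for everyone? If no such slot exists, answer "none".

Thandi free within 09:00–20:30: 09:00–13:30, 14:00–14:30, 16:15–17:30, 18:00–18:30, 19:15–20:30.
Anders free within 09:00–20:30: 10:45–11:00, 11:45–16:30, 18:45–19:30.
Zara free within 09:00–20:30: 09:00–12:30, 14:30–16:00, 17:30–19:30.
Thandi ∩ Anders: 10:45–11:00, 11:45–13:30, 14:00–14:30, 16:15–16:30, 19:15–19:30.
Thandi ∩ Anders ∩ Zara: 10:45–11:00, 11:45–12:30, 19:15–19:30.
Restricted to 10:15–18:15: 10:45–11:00, 11:45–12:30.
Windows ≥ 45 min: 11:45–12:30.
Earliest such window starts at 11:45.

11:45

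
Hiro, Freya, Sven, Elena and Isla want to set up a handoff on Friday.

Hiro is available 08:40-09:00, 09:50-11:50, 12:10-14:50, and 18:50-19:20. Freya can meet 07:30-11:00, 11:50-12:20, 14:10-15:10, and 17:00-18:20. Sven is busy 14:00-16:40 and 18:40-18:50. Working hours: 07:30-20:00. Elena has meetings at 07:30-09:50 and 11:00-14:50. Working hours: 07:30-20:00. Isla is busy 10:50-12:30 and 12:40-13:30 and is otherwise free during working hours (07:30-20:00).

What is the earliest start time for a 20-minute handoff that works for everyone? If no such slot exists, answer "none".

09:50

Sven free within 07:30–20:00: 07:30–14:00, 16:40–18:40, 18:50–20:00.
Elena free within 07:30–20:00: 09:50–11:00, 14:50–20:00.
Isla free within 07:30–20:00: 07:30–10:50, 12:30–12:40, 13:30–20:00.
Hiro ∩ Freya: 08:40–09:00, 09:50–11:00, 12:10–12:20, 14:10–14:50.
Hiro ∩ Freya ∩ Sven: 08:40–09:00, 09:50–11:00, 12:10–12:20.
Hiro ∩ Freya ∩ Sven ∩ Elena: 09:50–11:00.
Hiro ∩ Freya ∩ Sven ∩ Elena ∩ Isla: 09:50–10:50.
Windows ≥ 20 min: 09:50–10:50.
Earliest such window starts at 09:50.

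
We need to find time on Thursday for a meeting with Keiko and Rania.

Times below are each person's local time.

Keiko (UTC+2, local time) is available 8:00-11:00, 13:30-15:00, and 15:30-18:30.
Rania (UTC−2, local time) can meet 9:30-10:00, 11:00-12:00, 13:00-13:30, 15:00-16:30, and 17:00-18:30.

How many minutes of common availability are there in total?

Keiko → UTC: 06:00–09:00, 11:30–13:00, 13:30–16:30.
Rania → UTC: 11:30–12:00, 13:00–14:00, 15:00–15:30, 17:00–18:30, 19:00–20:30.
Keiko ∩ Rania: 11:30–12:00, 13:30–14:00, 15:00–15:30.
Total common minutes: 30 + 30 + 30 = 90.

90 minutes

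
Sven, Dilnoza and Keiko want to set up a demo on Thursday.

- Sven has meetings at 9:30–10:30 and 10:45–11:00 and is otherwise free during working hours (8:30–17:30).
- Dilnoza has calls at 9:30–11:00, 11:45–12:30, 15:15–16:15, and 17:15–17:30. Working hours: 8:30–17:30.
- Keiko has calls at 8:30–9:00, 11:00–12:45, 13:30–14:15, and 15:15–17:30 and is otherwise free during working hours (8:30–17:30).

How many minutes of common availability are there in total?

Sven free within 08:30–17:30: 08:30–09:30, 10:30–10:45, 11:00–17:30.
Dilnoza free within 08:30–17:30: 08:30–09:30, 11:00–11:45, 12:30–15:15, 16:15–17:15.
Keiko free within 08:30–17:30: 09:00–11:00, 12:45–13:30, 14:15–15:15.
Sven ∩ Dilnoza: 08:30–09:30, 11:00–11:45, 12:30–15:15, 16:15–17:15.
Sven ∩ Dilnoza ∩ Keiko: 09:00–09:30, 12:45–13:30, 14:15–15:15.
Total common minutes: 30 + 45 + 60 = 135.

135 minutes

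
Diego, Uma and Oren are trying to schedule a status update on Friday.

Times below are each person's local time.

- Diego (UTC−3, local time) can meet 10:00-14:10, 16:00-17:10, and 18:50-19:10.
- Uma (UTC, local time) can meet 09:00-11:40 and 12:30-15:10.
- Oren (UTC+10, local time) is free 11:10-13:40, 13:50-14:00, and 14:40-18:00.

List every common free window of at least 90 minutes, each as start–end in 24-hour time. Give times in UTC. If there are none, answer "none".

Diego → UTC: 13:00–17:10, 19:00–20:10, 21:50–22:10.
Uma → UTC: 09:00–11:40, 12:30–15:10.
Oren → UTC: 01:10–03:40, 03:50–04:00, 04:40–08:00.
Diego ∩ Uma: 13:00–15:10.
Diego ∩ Uma ∩ Oren: (none).
Windows ≥ 90 min: (none).

none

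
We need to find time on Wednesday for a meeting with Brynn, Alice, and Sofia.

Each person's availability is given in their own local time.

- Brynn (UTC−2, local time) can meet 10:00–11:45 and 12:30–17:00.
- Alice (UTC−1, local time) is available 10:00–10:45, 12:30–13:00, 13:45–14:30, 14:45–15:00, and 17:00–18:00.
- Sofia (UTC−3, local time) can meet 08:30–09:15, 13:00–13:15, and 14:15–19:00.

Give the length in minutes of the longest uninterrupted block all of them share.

Brynn → UTC: 12:00–13:45, 14:30–19:00.
Alice → UTC: 11:00–11:45, 13:30–14:00, 14:45–15:30, 15:45–16:00, 18:00–19:00.
Sofia → UTC: 11:30–12:15, 16:00–16:15, 17:15–22:00.
Brynn ∩ Alice: 13:30–13:45, 14:45–15:30, 15:45–16:00, 18:00–19:00.
Brynn ∩ Alice ∩ Sofia: 18:00–19:00.
Single common window of 60 minutes.

60 minutes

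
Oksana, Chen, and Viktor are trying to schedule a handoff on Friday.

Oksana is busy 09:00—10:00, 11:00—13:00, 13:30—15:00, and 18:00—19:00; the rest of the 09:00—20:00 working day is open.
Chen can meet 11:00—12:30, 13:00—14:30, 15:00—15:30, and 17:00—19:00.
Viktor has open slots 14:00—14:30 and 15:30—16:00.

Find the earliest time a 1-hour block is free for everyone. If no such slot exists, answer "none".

Oksana free within 09:00–20:00: 10:00–11:00, 13:00–13:30, 15:00–18:00, 19:00–20:00.
Oksana ∩ Chen: 13:00–13:30, 15:00–15:30, 17:00–18:00.
Oksana ∩ Chen ∩ Viktor: (none).
Windows ≥ 60 min: (none).

none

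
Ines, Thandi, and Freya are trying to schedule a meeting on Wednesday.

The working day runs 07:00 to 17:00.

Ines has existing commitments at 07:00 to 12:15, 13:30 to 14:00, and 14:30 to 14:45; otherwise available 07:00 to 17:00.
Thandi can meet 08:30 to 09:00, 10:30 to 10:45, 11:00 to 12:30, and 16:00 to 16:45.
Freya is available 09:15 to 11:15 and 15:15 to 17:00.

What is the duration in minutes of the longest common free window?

45 minutes

Ines free within 07:00–17:00: 12:15–13:30, 14:00–14:30, 14:45–17:00.
Ines ∩ Thandi: 12:15–12:30, 16:00–16:45.
Ines ∩ Thandi ∩ Freya: 16:00–16:45.
Single common window of 45 minutes.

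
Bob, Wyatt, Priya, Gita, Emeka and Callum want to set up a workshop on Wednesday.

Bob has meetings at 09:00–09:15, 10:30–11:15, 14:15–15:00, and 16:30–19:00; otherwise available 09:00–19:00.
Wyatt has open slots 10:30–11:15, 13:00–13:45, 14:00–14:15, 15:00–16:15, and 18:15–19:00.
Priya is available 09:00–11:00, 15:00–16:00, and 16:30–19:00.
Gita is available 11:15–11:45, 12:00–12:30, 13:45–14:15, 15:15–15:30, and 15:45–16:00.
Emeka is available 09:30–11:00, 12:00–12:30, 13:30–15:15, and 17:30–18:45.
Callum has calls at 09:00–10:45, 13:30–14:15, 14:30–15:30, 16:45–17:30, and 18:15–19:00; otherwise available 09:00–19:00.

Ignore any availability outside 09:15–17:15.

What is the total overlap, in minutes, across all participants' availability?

Bob free within 09:00–19:00: 09:15–10:30, 11:15–14:15, 15:00–16:30.
Callum free within 09:00–19:00: 10:45–13:30, 14:15–14:30, 15:30–16:45, 17:30–18:15.
Bob ∩ Wyatt: 13:00–13:45, 14:00–14:15, 15:00–16:15.
Bob ∩ Wyatt ∩ Priya: 15:00–16:00.
Bob ∩ Wyatt ∩ Priya ∩ Gita: 15:15–15:30, 15:45–16:00.
Bob ∩ Wyatt ∩ Priya ∩ Gita ∩ Emeka: (none).
Bob ∩ Wyatt ∩ Priya ∩ Gita ∩ Emeka ∩ Callum: (none).
Restricted to 09:15–17:15: (none).
Total common minutes: 0.

0 minutes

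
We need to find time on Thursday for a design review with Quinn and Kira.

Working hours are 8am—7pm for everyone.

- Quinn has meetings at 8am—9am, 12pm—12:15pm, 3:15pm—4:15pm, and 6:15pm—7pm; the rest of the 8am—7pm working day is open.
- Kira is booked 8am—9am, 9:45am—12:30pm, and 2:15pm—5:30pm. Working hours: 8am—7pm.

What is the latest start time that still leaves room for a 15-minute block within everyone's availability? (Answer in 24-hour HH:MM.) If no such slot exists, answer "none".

18:00

Quinn free within 08:00–19:00: 09:00–12:00, 12:15–15:15, 16:15–18:15.
Kira free within 08:00–19:00: 09:00–09:45, 12:30–14:15, 17:30–19:00.
Quinn ∩ Kira: 09:00–09:45, 12:30–14:15, 17:30–18:15.
Windows ≥ 15 min: 09:00–09:45, 12:30–14:15, 17:30–18:15.
Latest start in the last window 17:30–18:15 is 18:15 − 15 min = 18:00.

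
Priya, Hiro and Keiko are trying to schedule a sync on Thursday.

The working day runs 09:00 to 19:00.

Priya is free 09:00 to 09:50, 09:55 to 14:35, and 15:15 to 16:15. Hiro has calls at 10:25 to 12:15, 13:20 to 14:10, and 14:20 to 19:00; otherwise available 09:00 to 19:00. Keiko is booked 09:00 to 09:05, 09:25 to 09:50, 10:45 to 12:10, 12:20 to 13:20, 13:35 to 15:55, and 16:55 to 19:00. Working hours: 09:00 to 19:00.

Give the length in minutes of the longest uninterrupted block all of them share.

Hiro free within 09:00–19:00: 09:00–10:25, 12:15–13:20, 14:10–14:20.
Keiko free within 09:00–19:00: 09:05–09:25, 09:50–10:45, 12:10–12:20, 13:20–13:35, 15:55–16:55.
Priya ∩ Hiro: 09:00–09:50, 09:55–10:25, 12:15–13:20, 14:10–14:20.
Priya ∩ Hiro ∩ Keiko: 09:05–09:25, 09:55–10:25, 12:15–12:20.
Common window lengths: 20, 30, 5 min; longest is 30.

30 minutes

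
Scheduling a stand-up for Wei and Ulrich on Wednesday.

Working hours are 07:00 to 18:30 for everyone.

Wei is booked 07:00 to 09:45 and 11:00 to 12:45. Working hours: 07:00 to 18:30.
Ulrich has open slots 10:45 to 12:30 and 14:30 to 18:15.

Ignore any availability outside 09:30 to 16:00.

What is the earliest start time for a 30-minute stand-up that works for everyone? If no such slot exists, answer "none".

Wei free within 07:00–18:30: 09:45–11:00, 12:45–18:30.
Wei ∩ Ulrich: 10:45–11:00, 14:30–18:15.
Restricted to 09:30–16:00: 10:45–11:00, 14:30–16:00.
Windows ≥ 30 min: 14:30–16:00.
Earliest such window starts at 14:30.

14:30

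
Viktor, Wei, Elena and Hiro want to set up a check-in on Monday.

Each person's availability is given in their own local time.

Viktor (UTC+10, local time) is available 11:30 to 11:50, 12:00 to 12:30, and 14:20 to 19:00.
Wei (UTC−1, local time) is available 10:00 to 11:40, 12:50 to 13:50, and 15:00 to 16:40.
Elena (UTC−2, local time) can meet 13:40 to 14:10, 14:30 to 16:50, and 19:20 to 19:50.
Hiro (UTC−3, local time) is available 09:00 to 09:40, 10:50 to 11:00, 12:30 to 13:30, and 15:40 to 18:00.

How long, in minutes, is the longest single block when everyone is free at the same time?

Viktor → UTC: 01:30–01:50, 02:00–02:30, 04:20–09:00.
Wei → UTC: 11:00–12:40, 13:50–14:50, 16:00–17:40.
Elena → UTC: 15:40–16:10, 16:30–18:50, 21:20–21:50.
Hiro → UTC: 12:00–12:40, 13:50–14:00, 15:30–16:30, 18:40–21:00.
Viktor ∩ Wei: (none).
Viktor ∩ Wei ∩ Elena: (none).
Viktor ∩ Wei ∩ Elena ∩ Hiro: (none).
No common window.

0 minutes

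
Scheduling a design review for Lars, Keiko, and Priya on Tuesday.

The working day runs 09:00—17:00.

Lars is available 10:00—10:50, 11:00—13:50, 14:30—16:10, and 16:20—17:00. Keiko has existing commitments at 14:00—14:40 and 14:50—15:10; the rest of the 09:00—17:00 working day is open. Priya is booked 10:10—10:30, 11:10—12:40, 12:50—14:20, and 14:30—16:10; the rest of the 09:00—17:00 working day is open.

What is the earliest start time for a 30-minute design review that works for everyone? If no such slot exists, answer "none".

16:20

Keiko free within 09:00–17:00: 09:00–14:00, 14:40–14:50, 15:10–17:00.
Priya free within 09:00–17:00: 09:00–10:10, 10:30–11:10, 12:40–12:50, 14:20–14:30, 16:10–17:00.
Lars ∩ Keiko: 10:00–10:50, 11:00–13:50, 14:40–14:50, 15:10–16:10, 16:20–17:00.
Lars ∩ Keiko ∩ Priya: 10:00–10:10, 10:30–10:50, 11:00–11:10, 12:40–12:50, 16:20–17:00.
Windows ≥ 30 min: 16:20–17:00.
Earliest such window starts at 16:20.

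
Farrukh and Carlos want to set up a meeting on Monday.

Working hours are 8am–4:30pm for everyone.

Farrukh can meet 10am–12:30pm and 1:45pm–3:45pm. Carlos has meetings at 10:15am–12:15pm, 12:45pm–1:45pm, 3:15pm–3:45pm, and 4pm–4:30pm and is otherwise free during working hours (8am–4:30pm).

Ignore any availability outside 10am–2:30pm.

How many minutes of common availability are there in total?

Carlos free within 08:00–16:30: 08:00–10:15, 12:15–12:45, 13:45–15:15, 15:45–16:00.
Farrukh ∩ Carlos: 10:00–10:15, 12:15–12:30, 13:45–15:15.
Restricted to 10:00–14:30: 10:00–10:15, 12:15–12:30, 13:45–14:30.
Total common minutes: 15 + 15 + 45 = 75.

75 minutes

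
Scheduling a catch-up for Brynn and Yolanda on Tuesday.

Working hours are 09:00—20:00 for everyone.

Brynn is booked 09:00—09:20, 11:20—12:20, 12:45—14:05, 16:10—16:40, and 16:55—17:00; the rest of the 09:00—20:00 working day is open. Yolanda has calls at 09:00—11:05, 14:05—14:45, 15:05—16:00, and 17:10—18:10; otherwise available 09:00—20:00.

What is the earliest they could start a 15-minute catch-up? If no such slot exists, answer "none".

11:05

Brynn free within 09:00–20:00: 09:20–11:20, 12:20–12:45, 14:05–16:10, 16:40–16:55, 17:00–20:00.
Yolanda free within 09:00–20:00: 11:05–14:05, 14:45–15:05, 16:00–17:10, 18:10–20:00.
Brynn ∩ Yolanda: 11:05–11:20, 12:20–12:45, 14:45–15:05, 16:00–16:10, 16:40–16:55, 17:00–17:10, 18:10–20:00.
Windows ≥ 15 min: 11:05–11:20, 12:20–12:45, 14:45–15:05, 16:40–16:55, 18:10–20:00.
Earliest such window starts at 11:05.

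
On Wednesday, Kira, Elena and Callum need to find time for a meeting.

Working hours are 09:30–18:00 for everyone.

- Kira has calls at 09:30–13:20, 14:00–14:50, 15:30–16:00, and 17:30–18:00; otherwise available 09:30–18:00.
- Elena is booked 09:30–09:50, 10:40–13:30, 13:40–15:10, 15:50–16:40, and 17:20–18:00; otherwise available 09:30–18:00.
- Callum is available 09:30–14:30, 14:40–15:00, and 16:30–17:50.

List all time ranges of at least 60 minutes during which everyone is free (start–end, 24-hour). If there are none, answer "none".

none

Kira free within 09:30–18:00: 13:20–14:00, 14:50–15:30, 16:00–17:30.
Elena free within 09:30–18:00: 09:50–10:40, 13:30–13:40, 15:10–15:50, 16:40–17:20.
Kira ∩ Elena: 13:30–13:40, 15:10–15:30, 16:40–17:20.
Kira ∩ Elena ∩ Callum: 13:30–13:40, 16:40–17:20.
Windows ≥ 60 min: (none).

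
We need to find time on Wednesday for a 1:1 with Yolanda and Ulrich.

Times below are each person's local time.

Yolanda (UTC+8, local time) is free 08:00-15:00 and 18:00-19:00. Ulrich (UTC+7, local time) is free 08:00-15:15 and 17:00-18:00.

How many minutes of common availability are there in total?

420 minutes

Yolanda → UTC: 00:00–07:00, 10:00–11:00.
Ulrich → UTC: 01:00–08:15, 10:00–11:00.
Yolanda ∩ Ulrich: 01:00–07:00, 10:00–11:00.
Total common minutes: 360 + 60 = 420.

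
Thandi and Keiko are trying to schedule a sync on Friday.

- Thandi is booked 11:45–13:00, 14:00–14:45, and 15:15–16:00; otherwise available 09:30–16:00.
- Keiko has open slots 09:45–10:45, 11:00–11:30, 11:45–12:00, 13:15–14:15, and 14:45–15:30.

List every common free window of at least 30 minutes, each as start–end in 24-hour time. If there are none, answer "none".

09:45–10:45, 11:00–11:30, 13:15–14:00, 14:45–15:15

Thandi free within 09:30–16:00: 09:30–11:45, 13:00–14:00, 14:45–15:15.
Thandi ∩ Keiko: 09:45–10:45, 11:00–11:30, 13:15–14:00, 14:45–15:15.
Windows ≥ 30 min: 09:45–10:45, 11:00–11:30, 13:15–14:00, 14:45–15:15.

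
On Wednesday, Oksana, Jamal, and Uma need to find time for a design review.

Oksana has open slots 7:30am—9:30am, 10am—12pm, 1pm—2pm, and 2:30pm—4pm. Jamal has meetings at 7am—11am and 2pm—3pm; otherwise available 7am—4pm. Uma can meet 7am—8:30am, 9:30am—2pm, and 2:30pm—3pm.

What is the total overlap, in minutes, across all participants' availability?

120 minutes

Jamal free within 07:00–16:00: 11:00–14:00, 15:00–16:00.
Oksana ∩ Jamal: 11:00–12:00, 13:00–14:00, 15:00–16:00.
Oksana ∩ Jamal ∩ Uma: 11:00–12:00, 13:00–14:00.
Total common minutes: 60 + 60 = 120.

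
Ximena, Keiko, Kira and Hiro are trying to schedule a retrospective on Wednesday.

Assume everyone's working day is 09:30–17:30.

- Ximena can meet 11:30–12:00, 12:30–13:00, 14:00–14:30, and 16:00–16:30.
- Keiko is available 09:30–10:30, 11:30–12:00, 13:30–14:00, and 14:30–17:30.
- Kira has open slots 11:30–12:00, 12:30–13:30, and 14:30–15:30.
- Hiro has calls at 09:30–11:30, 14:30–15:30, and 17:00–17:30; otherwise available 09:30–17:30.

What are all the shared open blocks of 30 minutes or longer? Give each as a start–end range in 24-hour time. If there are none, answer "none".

11:30–12:00

Hiro free within 09:30–17:30: 11:30–14:30, 15:30–17:00.
Ximena ∩ Keiko: 11:30–12:00, 16:00–16:30.
Ximena ∩ Keiko ∩ Kira: 11:30–12:00.
Ximena ∩ Keiko ∩ Kira ∩ Hiro: 11:30–12:00.
Windows ≥ 30 min: 11:30–12:00.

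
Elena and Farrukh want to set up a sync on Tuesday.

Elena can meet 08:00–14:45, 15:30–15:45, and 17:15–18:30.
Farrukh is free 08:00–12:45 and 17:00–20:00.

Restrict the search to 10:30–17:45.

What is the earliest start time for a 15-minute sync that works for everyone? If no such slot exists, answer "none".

10:30

Elena ∩ Farrukh: 08:00–12:45, 17:15–18:30.
Restricted to 10:30–17:45: 10:30–12:45, 17:15–17:45.
Windows ≥ 15 min: 10:30–12:45, 17:15–17:45.
Earliest such window starts at 10:30.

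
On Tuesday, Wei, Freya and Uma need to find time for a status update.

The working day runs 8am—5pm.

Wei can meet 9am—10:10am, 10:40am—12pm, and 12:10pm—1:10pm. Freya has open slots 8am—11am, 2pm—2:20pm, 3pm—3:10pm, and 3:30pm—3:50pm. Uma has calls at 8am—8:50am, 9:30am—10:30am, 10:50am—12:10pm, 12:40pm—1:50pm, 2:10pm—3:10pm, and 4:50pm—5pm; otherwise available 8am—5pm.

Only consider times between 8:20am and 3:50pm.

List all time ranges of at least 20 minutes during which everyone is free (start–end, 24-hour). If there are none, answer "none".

09:00–09:30

Uma free within 08:00–17:00: 08:50–09:30, 10:30–10:50, 12:10–12:40, 13:50–14:10, 15:10–16:50.
Wei ∩ Freya: 09:00–10:10, 10:40–11:00.
Wei ∩ Freya ∩ Uma: 09:00–09:30, 10:40–10:50.
Restricted to 08:20–15:50: 09:00–09:30, 10:40–10:50.
Windows ≥ 20 min: 09:00–09:30.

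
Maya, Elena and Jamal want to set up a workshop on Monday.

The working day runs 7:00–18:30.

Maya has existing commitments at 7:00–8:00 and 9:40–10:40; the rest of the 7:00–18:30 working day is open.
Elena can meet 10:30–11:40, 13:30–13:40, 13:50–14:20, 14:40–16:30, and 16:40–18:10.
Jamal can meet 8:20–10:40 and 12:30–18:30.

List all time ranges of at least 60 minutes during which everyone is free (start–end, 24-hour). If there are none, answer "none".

Maya free within 07:00–18:30: 08:00–09:40, 10:40–18:30.
Maya ∩ Elena: 10:40–11:40, 13:30–13:40, 13:50–14:20, 14:40–16:30, 16:40–18:10.
Maya ∩ Elena ∩ Jamal: 13:30–13:40, 13:50–14:20, 14:40–16:30, 16:40–18:10.
Windows ≥ 60 min: 14:40–16:30, 16:40–18:10.

14:40–16:30, 16:40–18:10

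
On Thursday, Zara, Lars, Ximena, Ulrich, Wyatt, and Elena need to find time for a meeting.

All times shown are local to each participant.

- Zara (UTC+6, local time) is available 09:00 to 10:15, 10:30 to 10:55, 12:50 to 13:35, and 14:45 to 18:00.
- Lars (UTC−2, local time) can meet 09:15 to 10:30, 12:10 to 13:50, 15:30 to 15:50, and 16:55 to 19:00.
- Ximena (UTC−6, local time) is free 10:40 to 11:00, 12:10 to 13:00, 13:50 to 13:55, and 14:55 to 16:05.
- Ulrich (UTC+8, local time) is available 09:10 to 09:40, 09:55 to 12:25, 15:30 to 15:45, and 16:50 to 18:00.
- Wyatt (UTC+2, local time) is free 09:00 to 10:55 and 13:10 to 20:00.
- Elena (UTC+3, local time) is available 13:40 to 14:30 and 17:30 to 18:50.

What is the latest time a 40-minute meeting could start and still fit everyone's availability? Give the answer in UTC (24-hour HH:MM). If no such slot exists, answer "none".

Zara → UTC: 03:00–04:15, 04:30–04:55, 06:50–07:35, 08:45–12:00.
Lars → UTC: 11:15–12:30, 14:10–15:50, 17:30–17:50, 18:55–21:00.
Ximena → UTC: 16:40–17:00, 18:10–19:00, 19:50–19:55, 20:55–22:05.
Ulrich → UTC: 01:10–01:40, 01:55–04:25, 07:30–07:45, 08:50–10:00.
Wyatt → UTC: 07:00–08:55, 11:10–18:00.
Elena → UTC: 10:40–11:30, 14:30–15:50.
Zara ∩ Lars: 11:15–12:00.
Zara ∩ Lars ∩ Ximena: (none).
Zara ∩ Lars ∩ Ximena ∩ Ulrich: (none).
Zara ∩ Lars ∩ Ximena ∩ Ulrich ∩ Wyatt: (none).
Zara ∩ Lars ∩ Ximena ∩ Ulrich ∩ Wyatt ∩ Elena: (none).
Windows ≥ 40 min: (none).

none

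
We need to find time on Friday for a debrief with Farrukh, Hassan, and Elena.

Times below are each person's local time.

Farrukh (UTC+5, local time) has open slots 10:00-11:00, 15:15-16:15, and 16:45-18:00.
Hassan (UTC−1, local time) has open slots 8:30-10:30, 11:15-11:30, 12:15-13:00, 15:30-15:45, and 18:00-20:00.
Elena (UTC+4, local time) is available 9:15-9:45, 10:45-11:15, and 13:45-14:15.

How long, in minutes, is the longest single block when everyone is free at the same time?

0 minutes

Farrukh → UTC: 05:00–06:00, 10:15–11:15, 11:45–13:00.
Hassan → UTC: 09:30–11:30, 12:15–12:30, 13:15–14:00, 16:30–16:45, 19:00–21:00.
Elena → UTC: 05:15–05:45, 06:45–07:15, 09:45–10:15.
Farrukh ∩ Hassan: 10:15–11:15, 12:15–12:30.
Farrukh ∩ Hassan ∩ Elena: (none).
No common window.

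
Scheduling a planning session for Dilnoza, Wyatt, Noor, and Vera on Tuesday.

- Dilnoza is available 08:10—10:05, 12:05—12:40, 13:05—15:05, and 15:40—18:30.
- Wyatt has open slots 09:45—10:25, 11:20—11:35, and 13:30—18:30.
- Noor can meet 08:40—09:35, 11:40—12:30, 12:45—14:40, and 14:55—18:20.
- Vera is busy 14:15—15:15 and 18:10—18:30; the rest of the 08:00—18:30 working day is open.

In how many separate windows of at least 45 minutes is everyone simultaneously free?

2

Vera free within 08:00–18:30: 08:00–14:15, 15:15–18:10.
Dilnoza ∩ Wyatt: 09:45–10:05, 13:30–15:05, 15:40–18:30.
Dilnoza ∩ Wyatt ∩ Noor: 13:30–14:40, 14:55–15:05, 15:40–18:20.
Dilnoza ∩ Wyatt ∩ Noor ∩ Vera: 13:30–14:15, 15:40–18:10.
Windows ≥ 45 min: 13:30–14:15, 15:40–18:10.
That's 2 windows.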